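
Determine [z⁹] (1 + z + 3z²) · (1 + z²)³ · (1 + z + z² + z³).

(1 + z + 3z²) has coefficients 1,1,3 for degrees 0…2.
(1 + z²)³ has coefficients 1,0,3,0,3,0,1,0,0,0 for degrees 0…9.
Finally multiplying by (1 + z + z² + z³), the product of all factors after the first has coefficients 1,1,4,4,6,6,4,4,1,1 for degrees 0…9.
[z⁹] = 1·1 + 1·1 + 3·4 = 14.

14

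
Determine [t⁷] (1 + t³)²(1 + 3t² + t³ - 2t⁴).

(1 + t³)² has coefficients 1,0,0,2,0,0,1 for degrees 0…6.
(1 + 3t² + t³ - 2t⁴) has coefficients 1,0,3,1,-2,0,0,0 for degrees 0…7.
[t⁷] = 1·0 + 2·(-2) + 1·0 = -4.

-4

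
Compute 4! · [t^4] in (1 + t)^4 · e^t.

209

The EGF product rule gives c_4 = Σ_{k_1+k_2=4} C(4; k_1,k_2) · ∏ g_i(k_i), where (1+t)^4 gives the falling factorial (4)_k; e^t gives (1)^k.
g_1(k) for k = 0…4: 1, 4, 12, 24, 24.
g_2(k) for k = 0…4: 1, 1, 1, 1, 1.
c_4 = Σ_k C(4,k)·g_1(k)·g_2(4−k) = 1·1·1 + 4·4·1 + 6·12·1 + 4·24·1 + 1·24·1 = 1 + 16 + 72 + 96 + 24 = 209.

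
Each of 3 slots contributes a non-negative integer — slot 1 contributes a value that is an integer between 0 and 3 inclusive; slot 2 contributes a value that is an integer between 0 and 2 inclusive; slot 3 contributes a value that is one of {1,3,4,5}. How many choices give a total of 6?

9

The generating function for the choices is (1 + y + y² + y³)·(1 + y + y²)·(y + y³ + y⁴ + y⁵); the count is [y⁶].
(1 + y + y² + y³) has coefficients 1,1,1,1 for degrees 0…3.
(1 + y + y²) has coefficients 1,1,1,0,0,0,0 for degrees 0…6.
Finally multiplying by (y + y³ + y⁴ + y⁵), the product of all factors after the first has coefficients 0,1,1,2,2,3,2 for degrees 0…6.
[y⁶] = 1·2 + 1·3 + 1·2 + 1·2 = 9.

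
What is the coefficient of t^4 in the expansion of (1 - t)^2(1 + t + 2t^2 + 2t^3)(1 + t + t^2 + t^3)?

(1 - t)^2 has coefficients 1,-2,1 for degrees 0…2.
(1 + t + 2t^2 + 2t^3) has coefficients 1,1,2,2,0 for degrees 0…4.
Finally multiplying by (1 + t + t^2 + t^3), the product of all factors after the first has coefficients 1,2,4,6,5 for degrees 0…4.
[t^4] = 1·5 − 2·6 + 1·4 = -3.

-3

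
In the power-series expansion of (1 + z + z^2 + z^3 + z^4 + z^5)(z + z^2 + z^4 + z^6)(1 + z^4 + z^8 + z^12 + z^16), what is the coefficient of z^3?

(1 + z + z^2 + z^3 + z^4 + z^5) has coefficients 1,1,1,1 for degrees 0…3.
(z + z^2 + z^4 + z^6) has coefficients 0,1,1,0 for degrees 0…3.
Finally multiplying by (1 + z^4 + z^8 + z^12 + z^16), the product of all factors after the first has coefficients 0,1,1,0 for degrees 0…3.
[z^3] = 1·0 + 1·1 + 1·1 + 1·0 = 2.

2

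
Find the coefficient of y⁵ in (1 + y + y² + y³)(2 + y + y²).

1

(1 + y + y² + y³) has coefficients 1,1,1,1 for degrees 0…3.
(2 + y + y²) has coefficients 2,1,1,0,0,0 for degrees 0…5.
[y⁵] = 1·0 + 1·0 + 1·0 + 1·1 = 1.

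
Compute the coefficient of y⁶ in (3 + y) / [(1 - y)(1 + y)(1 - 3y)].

2733

The denominator gives the recurrence a_n = 3a_(n−1) + a_(n−2) − 3a_(n−3) for n ≥ 3; the numerator fixes a_0 = 3, a_1 = 10, a_2 = 33.
Iterating: 3, 10, 33, 100, 303, 910, 2733, so a_6 = 2733.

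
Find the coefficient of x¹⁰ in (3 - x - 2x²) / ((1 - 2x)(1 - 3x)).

428930

The denominator gives the recurrence a_n = 5a_(n−1) − 6a_(n−2) for n ≥ 3; the numerator fixes a_0 = 3, a_1 = 14, a_2 = 50.
Iterating: 3, 14, 50, 166, 530, 1654, 5090, 15526, 47090, 142294, 428930, so a_10 = 428930.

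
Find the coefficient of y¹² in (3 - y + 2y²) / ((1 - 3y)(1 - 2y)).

4581246

The denominator gives the recurrence a_n = 5a_(n−1) − 6a_(n−2) for n ≥ 3; the numerator fixes a_0 = 3, a_1 = 14, a_2 = 54.
Iterating: 3, 14, 54, 186, 606, 1914, 5934, 18186, 55326, 167514, 505614, 1522986, 4581246, so a_12 = 4581246.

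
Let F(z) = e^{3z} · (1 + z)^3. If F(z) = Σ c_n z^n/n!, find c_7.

The EGF product rule gives c_7 = Σ_{k_1+k_2=7} C(7; k_1,k_2) · ∏ g_i(k_i), where e^{3z} gives (3)^k; (1+z)^3 gives the falling factorial (3)_k.
g_1(k) for k = 0…7: 1, 3, 9, 27, 81, 243, 729, 2187.
g_2(k) for k = 0…7: 1, 3, 6, 6, 0, 0, 0, 0.
c_7 = Σ_k C(7,k)·g_1(k)·g_2(7−k) = 35·81·6 + 21·243·6 + 7·729·3 + 1·2187·1 = 17010 + 30618 + 15309 + 2187 = 65124.

65124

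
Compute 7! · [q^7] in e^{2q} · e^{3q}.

The EGF product rule gives c_7 = Σ_{k_1+k_2=7} C(7; k_1,k_2) · ∏ g_i(k_i), where e^{2q} gives (2)^k; e^{3q} gives (3)^k.
g_1(k) for k = 0…7: 1, 2, 4, 8, 16, 32, 64, 128.
g_2(k) for k = 0…7: 1, 3, 9, 27, 81, 243, 729, 2187.
c_7 = Σ_k C(7,k)·g_1(k)·g_2(7−k) = 1·1·2187 + 7·2·729 + 21·4·243 + 35·8·81 + 35·16·27 + 21·32·9 + 7·64·3 + 1·128·1 = 2187 + 10206 + 20412 + 22680 + 15120 + 6048 + 1344 + 128 = 78125.

78125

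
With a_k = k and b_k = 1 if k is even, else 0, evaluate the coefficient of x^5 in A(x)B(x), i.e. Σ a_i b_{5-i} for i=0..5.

Write out a_i and b_{5-i} for i = 0,…,5 and sum the products.
Σ = 0·0 + 1·1 + 2·0 + 3·1 + 4·0 + 5·1 = 9.

9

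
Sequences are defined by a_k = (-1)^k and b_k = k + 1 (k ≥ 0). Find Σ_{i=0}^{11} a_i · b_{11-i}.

6

This is [x^11] in the product of the two ordinary generating functions.
Σ = 1·12 − 1·11 + 1·10 − 1·9 + 1·8 − 1·7 + 1·6 − 1·5 + 1·4 − 1·3 + 1·2 − 1·1 = 6.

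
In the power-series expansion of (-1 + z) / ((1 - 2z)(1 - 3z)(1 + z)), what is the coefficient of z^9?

Partial fractions give a closed form: a_n = (2/3)·2^n + (-3/2)·3^n + (-1/6)·(-1)^n.
At n = 9: a_9 = -29183.

-29183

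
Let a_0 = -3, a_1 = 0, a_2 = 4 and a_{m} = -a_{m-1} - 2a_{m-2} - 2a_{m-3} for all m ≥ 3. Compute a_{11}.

22

The ordinary generating function has denominator 1 + x + 2x^2 + 2x^3.
Iterating the recurrence: a_0,…,a_{11} = -3, 0, 4, 2, -10, -2, 18, 6, -38, -10, 74, 22.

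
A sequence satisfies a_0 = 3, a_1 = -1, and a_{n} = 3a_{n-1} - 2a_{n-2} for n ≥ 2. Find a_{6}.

The ordinary generating function has denominator 1 - 3z + 2z^2.
Iterating the recurrence: a_0,…,a_{6} = 3, -1, -9, -25, -57, -121, -249.

-249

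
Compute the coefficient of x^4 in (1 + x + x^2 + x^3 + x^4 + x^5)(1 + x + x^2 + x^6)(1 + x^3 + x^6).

5

(1 + x + x^2 + x^3 + x^4 + x^5) has coefficients 1,1,1,1,1 for degrees 0…4.
(1 + x + x^2 + x^6) has coefficients 1,1,1,0,0 for degrees 0…4.
Finally multiplying by (1 + x^3 + x^6), the product of all factors after the first has coefficients 1,1,1,1,1 for degrees 0…4.
[x^4] = 1·1 + 1·1 + 1·1 + 1·1 + 1·1 = 5.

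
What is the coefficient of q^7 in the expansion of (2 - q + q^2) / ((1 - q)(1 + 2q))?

The denominator gives the recurrence a_n = −a_(n−1) + 2a_(n−2) for n ≥ 3; the numerator fixes a_0 = 2, a_1 = -3, a_2 = 8.
Iterating: 2, -3, 8, -14, 30, -58, 118, -234, so a_7 = -234.

-234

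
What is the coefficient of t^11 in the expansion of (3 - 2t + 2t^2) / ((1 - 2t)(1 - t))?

The denominator gives the recurrence a_n = 3a_(n−1) − 2a_(n−2) for n ≥ 3; the numerator fixes a_0 = 3, a_1 = 7, a_2 = 17.
Iterating: 3, 7, 17, 37, 77, 157, 317, 637, 1277, 2557, 5117, 10237, so a_11 = 10237.

10237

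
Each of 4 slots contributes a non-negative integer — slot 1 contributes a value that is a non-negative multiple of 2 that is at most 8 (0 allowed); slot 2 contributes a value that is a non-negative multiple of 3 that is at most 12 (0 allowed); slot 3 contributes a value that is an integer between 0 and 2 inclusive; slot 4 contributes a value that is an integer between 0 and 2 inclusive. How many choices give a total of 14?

The generating function for the choices is (1 + z² + z⁴ + z⁶ + z⁸)·(1 + z³ + z⁶ + z⁹ + z¹²)·(1 + z + z²)·(1 + z + z²); the count is [z¹⁴].
(1 + z² + z⁴ + z⁶ + z⁸) has coefficients 1,0,1,0,1,0,1,0,1 for degrees 0…8.
(1 + z³ + z⁶ + z⁹ + z¹²) has coefficients 1,0,0,1,0,0,1,0,0,1,0,0,1,0,0 for degrees 0…14.
Multiplying by (1 + z + z²) gives running coefficients 1,1,1,1,1,1,1,1,1,1,1,1,1,1,1 for degrees 0…14.
Finally multiplying by (1 + z + z²), the product of all factors after the first has coefficients 1,2,3,3,3,3,3,3,3,3,3,3,3,3,3 for degrees 0…14.
[z¹⁴] = 1·3 + 1·3 + 1·3 + 1·3 + 1·3 = 15.

15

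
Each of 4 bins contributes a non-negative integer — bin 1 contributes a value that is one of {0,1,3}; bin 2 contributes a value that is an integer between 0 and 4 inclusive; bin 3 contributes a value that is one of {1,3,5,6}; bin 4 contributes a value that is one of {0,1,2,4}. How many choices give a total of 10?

The generating function for the choices is (1 + q + q³)·(1 + q + q² + q³ + q⁴)·(q + q³ + q⁵ + q⁶)·(1 + q + q² + q⁴); the count is [q¹⁰].
(1 + q + q³) has coefficients 1,1,0,1 for degrees 0…3.
(1 + q + q² + q³ + q⁴) has coefficients 1,1,1,1,1,0,0,0,0,0,0 for degrees 0…10.
Multiplying by (q + q³ + q⁵ + q⁶) gives running coefficients 0,1,1,2,2,3,3,3,2,2,1 for degrees 0…10.
Finally multiplying by (1 + q + q² + q⁴), the product of all factors after the first has coefficients 0,1,2,4,5,8,9,11,10,10,8 for degrees 0…10.
[q¹⁰] = 1·8 + 1·10 + 1·11 = 29.

29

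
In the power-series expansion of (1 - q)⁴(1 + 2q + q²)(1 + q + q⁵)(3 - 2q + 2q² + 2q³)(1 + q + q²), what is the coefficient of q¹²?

9

(1 - q)⁴ has coefficients 1,-4,6,-4,1 for degrees 0…4.
(1 + 2q + q²) has coefficients 1,2,1,0,0,0,0,0,0,0,0,0,0 for degrees 0…12.
Multiplying by (1 + q + q⁵) gives running coefficients 1,3,3,1,0,1,2,1,0,0,0,0,0 for degrees 0…12.
Multiplying by (3 - 2q + 2q² + 2q³) gives running coefficients 3,7,5,5,10,11,6,1,4,6,2,0,0 for degrees 0…12.
Finally multiplying by (1 + q + q²), the product of all factors after the first has coefficients 3,10,15,17,20,26,27,18,11,11,12,8,2 for degrees 0…12.
[q¹²] = 1·2 − 4·8 + 6·12 − 4·11 + 1·11 = 9.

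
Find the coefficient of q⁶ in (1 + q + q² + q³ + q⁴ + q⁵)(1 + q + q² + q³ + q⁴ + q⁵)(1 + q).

11

(1 + q + q² + q³ + q⁴ + q⁵) has coefficients 1,1,1,1,1,1 for degrees 0…5.
(1 + q + q² + q³ + q⁴ + q⁵) has coefficients 1,1,1,1,1,1,0 for degrees 0…6.
Finally multiplying by (1 + q), the product of all factors after the first has coefficients 1,2,2,2,2,2,1 for degrees 0…6.
[q⁶] = 1·1 + 1·2 + 1·2 + 1·2 + 1·2 + 1·2 = 11.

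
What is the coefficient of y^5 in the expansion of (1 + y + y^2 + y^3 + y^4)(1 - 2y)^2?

(1 + y + y^2 + y^3 + y^4) has coefficients 1,1,1,1,1 for degrees 0…4.
(1 - 2y)^2 has coefficients 1,-4,4,0,0,0 for degrees 0…5.
[y^5] = 1·0 + 1·0 + 1·0 + 1·4 + 1·(-4) = 0.

0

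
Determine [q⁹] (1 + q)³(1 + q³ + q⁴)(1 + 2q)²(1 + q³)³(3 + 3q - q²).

(1 + q)³ has coefficients 1,3,3,1 for degrees 0…3.
(1 + q³ + q⁴) has coefficients 1,0,0,1,1,0,0,0,0,0 for degrees 0…9.
Multiplying by (1 + 2q)² gives running coefficients 1,4,4,1,5,8,4,0,0,0 for degrees 0…9.
Multiplying by (1 + q³)³ gives running coefficients 1,4,4,4,17,20,10,27,36,16 for degrees 0…9.
Finally multiplying by (3 + 3q - q²), the product of all factors after the first has coefficients 3,15,23,20,59,107,73,91,179,129 for degrees 0…9.
[q⁹] = 1·129 + 3·179 + 3·91 + 1·73 = 1012.

1012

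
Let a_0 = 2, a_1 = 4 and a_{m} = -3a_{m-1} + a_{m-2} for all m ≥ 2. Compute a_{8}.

-13330

The ordinary generating function has denominator 1 + 3y - y^2.
Iterating the recurrence: a_0,…,a_{8} = 2, 4, -10, 34, -112, 370, -1222, 4036, -13330.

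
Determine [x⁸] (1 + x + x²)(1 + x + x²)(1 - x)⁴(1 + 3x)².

-2

(1 + x + x²) has coefficients 1,1,1 for degrees 0…2.
(1 + x + x²) has coefficients 1,1,1,0,0,0,0,0,0 for degrees 0…8.
Multiplying by (1 - x)⁴ gives running coefficients 1,-3,3,-2,3,-3,1,0,0 for degrees 0…8.
Finally multiplying by (1 + 3x)², the product of all factors after the first has coefficients 1,3,-6,-11,18,-3,10,-21,9 for degrees 0…8.
[x⁸] = 1·9 + 1·(-21) + 1·10 = -2.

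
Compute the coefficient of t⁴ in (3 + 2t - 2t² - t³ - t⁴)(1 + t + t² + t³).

-2

(3 + 2t - 2t² - t³ - t⁴) has coefficients 3,2,-2,-1,-1 for degrees 0…4.
(1 + t + t² + t³) has coefficients 1,1,1,1,0 for degrees 0…4.
[t⁴] = 3·0 + 2·1 − 2·1 − 1·1 − 1·1 = -2.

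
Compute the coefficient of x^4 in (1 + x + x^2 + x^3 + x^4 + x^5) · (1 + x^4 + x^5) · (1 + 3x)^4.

257

(1 + x + x^2 + x^3 + x^4 + x^5) has coefficients 1,1,1,1,1 for degrees 0…4.
(1 + x^4 + x^5) has coefficients 1,0,0,0,1 for degrees 0…4.
Finally multiplying by (1 + 3x)^4, the product of all factors after the first has coefficients 1,12,54,108,82 for degrees 0…4.
[x^4] = 1·82 + 1·108 + 1·54 + 1·12 + 1·1 = 257.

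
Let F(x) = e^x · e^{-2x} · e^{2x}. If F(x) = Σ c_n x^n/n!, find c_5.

1

The EGF product rule gives c_5 = Σ_{k_1+k_2+k_3=5} C(5; k_1,k_2,k_3) · ∏ g_i(k_i), where e^x gives (1)^k; e^{-2x} gives (-2)^k; e^{2x} gives (2)^k.
g_1(k) for k = 0…5: 1, 1, 1, 1, 1, 1.
g_2(k) for k = 0…5: 1, -2, 4, -8, 16, -32.
g_3(k) for k = 0…5: 1, 2, 4, 8, 16, 32.
First combine the last two factors: h(k) = Σ_j C(k,j)·g_2(j)·g_3(k−j) for k = 0…5: 1, 0, 0, 0, 0, 0.
c_5 = Σ_k C(5,k)·g_1(k)·h(5−k) = 1·1·1 = 1.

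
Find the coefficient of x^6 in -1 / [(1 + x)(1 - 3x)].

Partial fractions give a closed form: a_n = (-1/4)·(-1)^n + (-3/4)·3^n.
At n = 6: a_6 = -547.

-547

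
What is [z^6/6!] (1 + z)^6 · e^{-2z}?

The EGF product rule gives c_6 = Σ_{k_1+k_2=6} C(6; k_1,k_2) · ∏ g_i(k_i), where (1+z)^6 gives the falling factorial (6)_k; e^{-2z} gives (-2)^k.
g_1(k) for k = 0…6: 1, 6, 30, 120, 360, 720, 720.
g_2(k) for k = 0…6: 1, -2, 4, -8, 16, -32, 64.
c_6 = Σ_k C(6,k)·g_1(k)·g_2(6−k) = 1·1·64 + 6·6·(-32) + 15·30·16 + 20·120·(-8) + 15·360·4 + 6·720·(-2) + 1·720·1 = 64 − 1152 + 7200 − 19200 + 21600 − 8640 + 720 = 592.

592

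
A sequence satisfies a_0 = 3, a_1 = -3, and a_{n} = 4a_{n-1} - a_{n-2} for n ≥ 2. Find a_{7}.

The ordinary generating function has denominator 1 - 4x + x^2.
Iterating the recurrence: a_0,…,a_{7} = 3, -3, -15, -57, -213, -795, -2967, -11073.

-11073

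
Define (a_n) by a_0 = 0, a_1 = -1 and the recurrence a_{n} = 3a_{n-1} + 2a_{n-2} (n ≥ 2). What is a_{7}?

-1763

The ordinary generating function has denominator 1 - 3t - 2t^2.
Iterating the recurrence: a_0,…,a_{7} = 0, -1, -3, -11, -39, -139, -495, -1763.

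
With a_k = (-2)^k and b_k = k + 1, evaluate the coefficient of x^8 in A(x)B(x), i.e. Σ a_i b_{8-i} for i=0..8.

117

The convolution is the t^8 coefficient of A(t)B(t).
Σ = 1·9 − 2·8 + 4·7 − 8·6 + 16·5 − 32·4 + 64·3 − 128·2 + 256·1 = 117.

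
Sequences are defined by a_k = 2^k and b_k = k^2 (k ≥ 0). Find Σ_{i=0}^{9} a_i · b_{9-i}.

This is [x^9] in the product of the two ordinary generating functions.
Σ = 1·81 + 2·64 + 4·49 + 8·36 + 16·25 + 32·16 + 64·9 + 128·4 + 256·1 + 512·0 = 2949.

2949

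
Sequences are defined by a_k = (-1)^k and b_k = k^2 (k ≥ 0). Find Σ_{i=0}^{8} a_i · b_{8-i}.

36

The convolution is the x^8 coefficient of A(x)B(x).
Σ = 1·64 − 1·49 + 1·36 − 1·25 + 1·16 − 1·9 + 1·4 − 1·1 + 1·0 = 36.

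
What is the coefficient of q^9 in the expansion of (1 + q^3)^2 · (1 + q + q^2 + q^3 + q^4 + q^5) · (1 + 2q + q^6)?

(1 + q^3)^2 has coefficients 1,0,0,2,0,0,1 for degrees 0…6.
(1 + q + q^2 + q^3 + q^4 + q^5) has coefficients 1,1,1,1,1,1,0,0,0,0 for degrees 0…9.
Finally multiplying by (1 + 2q + q^6), the product of all factors after the first has coefficients 1,3,3,3,3,3,3,1,1,1 for degrees 0…9.
[q^9] = 1·1 + 2·3 + 1·3 = 10.

10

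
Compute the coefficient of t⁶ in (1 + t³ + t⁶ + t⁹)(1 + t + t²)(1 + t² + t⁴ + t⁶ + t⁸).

(1 + t³ + t⁶ + t⁹) has coefficients 1,0,0,1,0,0,1 for degrees 0…6.
(1 + t + t²) has coefficients 1,1,1,0,0,0,0 for degrees 0…6.
Finally multiplying by (1 + t² + t⁴ + t⁶ + t⁸), the product of all factors after the first has coefficients 1,1,2,1,2,1,2 for degrees 0…6.
[t⁶] = 1·2 + 1·1 + 1·1 = 4.

4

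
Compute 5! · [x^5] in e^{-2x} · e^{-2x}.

-1024

The EGF product rule gives c_5 = Σ_{k_1+k_2=5} C(5; k_1,k_2) · ∏ g_i(k_i), where e^{-2x} gives (-2)^k; e^{-2x} gives (-2)^k.
g_1(k) for k = 0…5: 1, -2, 4, -8, 16, -32.
g_2(k) for k = 0…5: 1, -2, 4, -8, 16, -32.
c_5 = Σ_k C(5,k)·g_1(k)·g_2(5−k) = 1·1·(-32) + 5·(-2)·16 + 10·4·(-8) + 10·(-8)·4 + 5·16·(-2) + 1·(-32)·1 = −32 − 160 − 320 − 320 − 160 − 32 = -1024.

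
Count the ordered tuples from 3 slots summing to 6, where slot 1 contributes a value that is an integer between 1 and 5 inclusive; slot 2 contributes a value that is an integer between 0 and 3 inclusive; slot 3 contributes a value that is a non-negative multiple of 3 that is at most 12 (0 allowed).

The generating function for the choices is (z + z² + z³ + z⁴ + z⁵)·(1 + z + z² + z³)·(1 + z³ + z⁶ + z⁹ + z¹²); the count is [z⁶].
(z + z² + z³ + z⁴ + z⁵) has coefficients 0,1,1,1,1,1 for degrees 0…5.
(1 + z + z² + z³) has coefficients 1,1,1,1,0,0,0 for degrees 0…6.
Finally multiplying by (1 + z³ + z⁶ + z⁹ + z¹²), the product of all factors after the first has coefficients 1,1,1,2,1,1,2 for degrees 0…6.
[z⁶] = 1·1 + 1·1 + 1·2 + 1·1 + 1·1 = 6.

6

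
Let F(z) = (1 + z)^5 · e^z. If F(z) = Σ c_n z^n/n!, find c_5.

The EGF product rule gives c_5 = Σ_{k_1+k_2=5} C(5; k_1,k_2) · ∏ g_i(k_i), where (1+z)^5 gives the falling factorial (5)_k; e^z gives (1)^k.
g_1(k) for k = 0…5: 1, 5, 20, 60, 120, 120.
g_2(k) for k = 0…5: 1, 1, 1, 1, 1, 1.
c_5 = Σ_k C(5,k)·g_1(k)·g_2(5−k) = 1·1·1 + 5·5·1 + 10·20·1 + 10·60·1 + 5·120·1 + 1·120·1 = 1 + 25 + 200 + 600 + 600 + 120 = 1546.

1546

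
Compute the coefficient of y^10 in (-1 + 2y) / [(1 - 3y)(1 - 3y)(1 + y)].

The denominator gives the recurrence a_n = 5a_(n−1) − 3a_(n−2) − 9a_(n−3) for n ≥ 3; the numerator fixes a_0 = -1, a_1 = -3, a_2 = -12.
Iterating: -1, -3, -12, -42, -147, -501, -1686, -5604, -18453, -60279, -195600, so a_10 = -195600.

-195600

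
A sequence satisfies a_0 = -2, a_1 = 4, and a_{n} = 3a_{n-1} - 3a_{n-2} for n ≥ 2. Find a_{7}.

-108

The ordinary generating function has denominator 1 - 3q + 3q^2.
Iterating the recurrence: a_0,…,a_{7} = -2, 4, 18, 42, 72, 90, 54, -108.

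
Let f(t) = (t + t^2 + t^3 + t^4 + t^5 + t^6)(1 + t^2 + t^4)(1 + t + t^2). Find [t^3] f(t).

4

(t + t^2 + t^3 + t^4 + t^5 + t^6) has coefficients 0,1,1,1 for degrees 0…3.
(1 + t^2 + t^4) has coefficients 1,0,1,0 for degrees 0…3.
Finally multiplying by (1 + t + t^2), the product of all factors after the first has coefficients 1,1,2,1 for degrees 0…3.
[t^3] = 1·2 + 1·1 + 1·1 = 4.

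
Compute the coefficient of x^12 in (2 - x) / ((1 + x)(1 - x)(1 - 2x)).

Partial fractions give a closed form: a_n = (1/2)·(-1)^n + (-1/2)·1^n + (2)·2^n.
At n = 12: a_12 = 8192.

8192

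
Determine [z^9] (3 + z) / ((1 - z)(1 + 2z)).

Partial fractions give a closed form: a_n = (4/3)·1^n + (5/3)·(-2)^n.
At n = 9: a_9 = -852.

-852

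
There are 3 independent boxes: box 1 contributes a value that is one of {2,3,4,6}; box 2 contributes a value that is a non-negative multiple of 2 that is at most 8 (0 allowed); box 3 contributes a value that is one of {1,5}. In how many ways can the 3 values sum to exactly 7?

4

The generating function for the choices is (q^2 + q^3 + q^4 + q^6)·(1 + q^2 + q^4 + q^6 + q^8)·(q + q^5); the count is [q^7].
(q^2 + q^3 + q^4 + q^6) has coefficients 0,0,1,1,1,0,1 for degrees 0…6.
(1 + q^2 + q^4 + q^6 + q^8) has coefficients 1,0,1,0,1,0,1,0 for degrees 0…7.
Finally multiplying by (q + q^5), the product of all factors after the first has coefficients 0,1,0,1,0,2,0,2 for degrees 0…7.
[q^7] = 1·2 + 1·0 + 1·1 + 1·1 = 4.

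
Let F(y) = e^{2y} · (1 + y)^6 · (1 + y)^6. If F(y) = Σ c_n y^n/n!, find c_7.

25448768

The EGF product rule gives c_7 = Σ_{k_1+k_2+k_3=7} C(7; k_1,k_2,k_3) · ∏ g_i(k_i), where e^{2y} gives (2)^k; (1+y)^6 gives the falling factorial (6)_k; (1+y)^6 gives the falling factorial (6)_k.
g_1(k) for k = 0…7: 1, 2, 4, 8, 16, 32, 64, 128.
g_2(k) for k = 0…7: 1, 6, 30, 120, 360, 720, 720, 0.
g_3(k) for k = 0…7: 1, 6, 30, 120, 360, 720, 720, 0.
First combine the last two factors: h(k) = Σ_j C(k,j)·g_2(j)·g_3(k−j) for k = 0…7: 1, 12, 132, 1320, 11880, 95040, 665280, 3991680.
c_7 = Σ_k C(7,k)·g_1(k)·h(7−k) = 1·1·3991680 + 7·2·665280 + 21·4·95040 + 35·8·11880 + 35·16·1320 + 21·32·132 + 7·64·12 + 1·128·1 = 3991680 + 9313920 + 7983360 + 3326400 + 739200 + 88704 + 5376 + 128 = 25448768.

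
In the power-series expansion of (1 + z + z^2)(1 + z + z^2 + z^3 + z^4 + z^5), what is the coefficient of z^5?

3

(1 + z + z^2) has coefficients 1,1,1 for degrees 0…2.
(1 + z + z^2 + z^3 + z^4 + z^5) has coefficients 1,1,1,1,1,1 for degrees 0…5.
[z^5] = 1·1 + 1·1 + 1·1 = 3.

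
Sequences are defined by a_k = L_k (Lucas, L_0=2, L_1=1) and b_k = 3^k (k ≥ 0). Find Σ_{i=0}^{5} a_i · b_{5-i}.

716

This is [x^5] in the product of the two ordinary generating functions.
Σ = 2·243 + 1·81 + 3·27 + 4·9 + 7·3 + 11·1 = 716.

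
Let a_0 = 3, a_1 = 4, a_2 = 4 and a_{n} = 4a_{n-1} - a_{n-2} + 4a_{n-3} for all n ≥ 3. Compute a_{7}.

6744

The ordinary generating function has denominator 1 - 4z + z^2 - 4z^3.
Iterating the recurrence: a_0,…,a_{7} = 3, 4, 4, 24, 108, 424, 1684, 6744.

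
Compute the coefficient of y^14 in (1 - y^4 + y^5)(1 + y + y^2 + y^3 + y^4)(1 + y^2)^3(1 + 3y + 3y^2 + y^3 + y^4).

(1 - y^4 + y^5) has coefficients 1,0,0,0,-1,1 for degrees 0…5.
(1 + y + y^2 + y^3 + y^4) has coefficients 1,1,1,1,1,0,0,0,0,0,0,0,0,0,0 for degrees 0…14.
Multiplying by (1 + y^2)^3 gives running coefficients 1,1,4,4,7,6,7,4,4,1,1,0,0,0,0 for degrees 0…14.
Finally multiplying by (1 + 3y + 3y^2 + y^3 + y^4), the product of all factors after the first has coefficients 1,4,10,20,33,44,54,54,50,38,27,14,8,2,1 for degrees 0…14.
[y^14] = 1·1 − 1·27 + 1·38 = 12.

12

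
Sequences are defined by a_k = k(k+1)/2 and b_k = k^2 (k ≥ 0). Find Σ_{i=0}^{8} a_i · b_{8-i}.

714

The convolution is the t^8 coefficient of A(t)B(t).
Σ = 0·64 + 1·49 + 3·36 + 6·25 + 10·16 + 15·9 + 21·4 + 28·1 + 36·0 = 714.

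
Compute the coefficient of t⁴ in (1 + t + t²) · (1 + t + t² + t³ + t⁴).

3

(1 + t + t²) has coefficients 1,1,1 for degrees 0…2.
(1 + t + t² + t³ + t⁴) has coefficients 1,1,1,1,1 for degrees 0…4.
[t⁴] = 1·1 + 1·1 + 1·1 = 3.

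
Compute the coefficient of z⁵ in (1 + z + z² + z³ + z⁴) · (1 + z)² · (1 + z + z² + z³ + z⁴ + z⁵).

19

(1 + z + z² + z³ + z⁴) has coefficients 1,1,1,1,1 for degrees 0…4.
(1 + z)² has coefficients 1,2,1,0,0,0 for degrees 0…5.
Finally multiplying by (1 + z + z² + z³ + z⁴ + z⁵), the product of all factors after the first has coefficients 1,3,4,4,4,4 for degrees 0…5.
[z⁵] = 1·4 + 1·4 + 1·4 + 1·4 + 1·3 = 19.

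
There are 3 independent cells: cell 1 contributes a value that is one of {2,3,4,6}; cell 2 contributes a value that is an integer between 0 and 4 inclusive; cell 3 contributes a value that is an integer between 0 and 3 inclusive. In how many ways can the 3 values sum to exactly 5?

9

The generating function for the choices is (x² + x³ + x⁴ + x⁶)·(1 + x + x² + x³ + x⁴)·(1 + x + x² + x³); the count is [x⁵].
(x² + x³ + x⁴ + x⁶) has coefficients 0,0,1,1,1,0 for degrees 0…5.
(1 + x + x² + x³ + x⁴) has coefficients 1,1,1,1,1,0 for degrees 0…5.
Finally multiplying by (1 + x + x² + x³), the product of all factors after the first has coefficients 1,2,3,4,4,3 for degrees 0…5.
[x⁵] = 1·4 + 1·3 + 1·2 = 9.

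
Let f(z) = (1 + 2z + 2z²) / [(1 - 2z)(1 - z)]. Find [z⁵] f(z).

The denominator gives the recurrence a_n = 3a_(n−1) − 2a_(n−2) for n ≥ 3; the numerator fixes a_0 = 1, a_1 = 5, a_2 = 15.
Iterating: 1, 5, 15, 35, 75, 155, so a_5 = 155.

155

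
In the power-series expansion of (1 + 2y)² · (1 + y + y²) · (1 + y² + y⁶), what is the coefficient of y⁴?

13

(1 + 2y)² has coefficients 1,4,4 for degrees 0…2.
(1 + y + y²) has coefficients 1,1,1,0,0 for degrees 0…4.
Finally multiplying by (1 + y² + y⁶), the product of all factors after the first has coefficients 1,1,2,1,1 for degrees 0…4.
[y⁴] = 1·1 + 4·1 + 4·2 = 13.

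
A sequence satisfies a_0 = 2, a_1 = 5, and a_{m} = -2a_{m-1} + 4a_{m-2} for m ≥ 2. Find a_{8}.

The ordinary generating function has denominator 1 + 2x - 4x^2.
Iterating the recurrence: a_0,…,a_{8} = 2, 5, -2, 24, -56, 208, -640, 2112, -6784.

-6784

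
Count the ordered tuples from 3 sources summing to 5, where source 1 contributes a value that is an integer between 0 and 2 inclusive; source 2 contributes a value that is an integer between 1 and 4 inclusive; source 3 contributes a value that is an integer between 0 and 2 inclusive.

The generating function for the choices is (1 + z + z^2)·(z + z^2 + z^3 + z^4)·(1 + z + z^2); the count is [z^5].
(1 + z + z^2) has coefficients 1,1,1 for degrees 0…2.
(z + z^2 + z^3 + z^4) has coefficients 0,1,1,1,1,0 for degrees 0…5.
Finally multiplying by (1 + z + z^2), the product of all factors after the first has coefficients 0,1,2,3,3,2 for degrees 0…5.
[z^5] = 1·2 + 1·3 + 1·3 = 8.

8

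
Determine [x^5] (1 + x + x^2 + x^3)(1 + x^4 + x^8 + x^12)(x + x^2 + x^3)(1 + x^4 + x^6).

(1 + x + x^2 + x^3) has coefficients 1,1,1,1 for degrees 0…3.
(1 + x^4 + x^8 + x^12) has coefficients 1,0,0,0,1,0 for degrees 0…5.
Multiplying by (x + x^2 + x^3) gives running coefficients 0,1,1,1,0,1 for degrees 0…5.
Finally multiplying by (1 + x^4 + x^6), the product of all factors after the first has coefficients 0,1,1,1,0,2 for degrees 0…5.
[x^5] = 1·2 + 1·0 + 1·1 + 1·1 = 4.

4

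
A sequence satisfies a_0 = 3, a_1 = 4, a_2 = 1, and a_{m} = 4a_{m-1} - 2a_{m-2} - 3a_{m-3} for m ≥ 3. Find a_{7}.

-2492

The ordinary generating function has denominator 1 - 4x + 2x^2 + 3x^3.
Iterating the recurrence: a_0,…,a_{7} = 3, 4, 1, -13, -66, -241, -793, -2492.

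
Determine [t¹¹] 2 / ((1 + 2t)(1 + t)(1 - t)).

Partial fractions give a closed form: a_n = (8/3)·(-2)^n + (-1)·(-1)^n + (1/3)·1^n.
At n = 11: a_11 = -5460.

-5460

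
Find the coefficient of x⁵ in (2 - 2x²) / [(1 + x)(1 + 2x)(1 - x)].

Partial fractions give a closed form: a_n = (2)·(-2)^n.
At n = 5: a_5 = -64.

-64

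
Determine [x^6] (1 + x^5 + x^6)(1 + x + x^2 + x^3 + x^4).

2

(1 + x^5 + x^6) has coefficients 1,0,0,0,0,1,1 for degrees 0…6.
(1 + x + x^2 + x^3 + x^4) has coefficients 1,1,1,1,1,0,0 for degrees 0…6.
[x^6] = 1·0 + 1·1 + 1·1 = 2.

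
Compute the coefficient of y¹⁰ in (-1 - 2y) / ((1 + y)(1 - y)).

Partial fractions give a closed form: a_n = (1/2)·(-1)^n + (-3/2)·1^n.
At n = 10: a_10 = -1.

-1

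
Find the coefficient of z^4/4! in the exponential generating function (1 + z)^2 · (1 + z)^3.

120

The EGF product rule gives c_4 = Σ_{k_1+k_2=4} C(4; k_1,k_2) · ∏ g_i(k_i), where (1+z)^2 gives the falling factorial (2)_k; (1+z)^3 gives the falling factorial (3)_k.
g_1(k) for k = 0…4: 1, 2, 2, 0, 0.
g_2(k) for k = 0…4: 1, 3, 6, 6, 0.
c_4 = Σ_k C(4,k)·g_1(k)·g_2(4−k) = 4·2·6 + 6·2·6 = 48 + 72 = 120.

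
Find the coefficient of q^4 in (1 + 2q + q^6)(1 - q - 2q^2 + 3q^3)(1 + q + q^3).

6

(1 + 2q + q^6) has coefficients 1,2,0,0,0 for degrees 0…4.
(1 - q - 2q^2 + 3q^3) has coefficients 1,-1,-2,3,0 for degrees 0…4.
Finally multiplying by (1 + q + q^3), the product of all factors after the first has coefficients 1,0,-3,2,2 for degrees 0…4.
[q^4] = 1·2 + 2·2 = 6.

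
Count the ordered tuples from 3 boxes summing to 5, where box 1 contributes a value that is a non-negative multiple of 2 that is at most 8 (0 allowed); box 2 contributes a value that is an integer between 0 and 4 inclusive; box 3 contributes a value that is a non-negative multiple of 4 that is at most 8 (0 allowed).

3

The generating function for the choices is (1 + t² + t⁴ + t⁶ + t⁸)·(1 + t + t² + t³ + t⁴)·(1 + t⁴ + t⁸); the count is [t⁵].
(1 + t² + t⁴ + t⁶ + t⁸) has coefficients 1,0,1,0,1,0 for degrees 0…5.
(1 + t + t² + t³ + t⁴) has coefficients 1,1,1,1,1,0 for degrees 0…5.
Finally multiplying by (1 + t⁴ + t⁸), the product of all factors after the first has coefficients 1,1,1,1,2,1 for degrees 0…5.
[t⁵] = 1·1 + 1·1 + 1·1 = 3.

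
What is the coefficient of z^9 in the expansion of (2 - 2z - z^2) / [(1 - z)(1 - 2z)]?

769

The denominator gives the recurrence a_n = 3a_(n−1) − 2a_(n−2) for n ≥ 3; the numerator fixes a_0 = 2, a_1 = 4, a_2 = 7.
Iterating: 2, 4, 7, 13, 25, 49, 97, 193, 385, 769, so a_9 = 769.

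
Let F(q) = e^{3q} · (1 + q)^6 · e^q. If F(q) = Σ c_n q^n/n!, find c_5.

The EGF product rule gives c_5 = Σ_{k_1+k_2+k_3=5} C(5; k_1,k_2,k_3) · ∏ g_i(k_i), where e^{3q} gives (3)^k; (1+q)^6 gives the falling factorial (6)_k; e^q gives (1)^k.
g_1(k) for k = 0…5: 1, 3, 9, 27, 81, 243.
g_2(k) for k = 0…5: 1, 6, 30, 120, 360, 720.
g_3(k) for k = 0…5: 1, 1, 1, 1, 1, 1.
First combine the last two factors: h(k) = Σ_j C(k,j)·g_2(j)·g_3(k−j) for k = 0…5: 1, 7, 43, 229, 1045, 4051.
c_5 = Σ_k C(5,k)·g_1(k)·h(5−k) = 1·1·4051 + 5·3·1045 + 10·9·229 + 10·27·43 + 5·81·7 + 1·243·1 = 4051 + 15675 + 20610 + 11610 + 2835 + 243 = 55024.

55024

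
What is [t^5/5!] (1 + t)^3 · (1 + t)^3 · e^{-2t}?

The EGF product rule gives c_5 = Σ_{k_1+k_2+k_3=5} C(5; k_1,k_2,k_3) · ∏ g_i(k_i), where (1+t)^3 gives the falling factorial (3)_k; (1+t)^3 gives the falling factorial (3)_k; e^{-2t} gives (-2)^k.
g_1(k) for k = 0…5: 1, 3, 6, 6, 0, 0.
g_2(k) for k = 0…5: 1, 3, 6, 6, 0, 0.
g_3(k) for k = 0…5: 1, -2, 4, -8, 16, -32.
First combine the last two factors: h(k) = Σ_j C(k,j)·g_2(j)·g_3(k−j) for k = 0…5: 1, 1, -2, -2, 16, -32.
c_5 = Σ_k C(5,k)·g_1(k)·h(5−k) = 1·1·(-32) + 5·3·16 + 10·6·(-2) + 10·6·(-2) = −32 + 240 − 120 − 120 = -32.

-32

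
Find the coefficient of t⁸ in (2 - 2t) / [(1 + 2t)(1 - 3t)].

Partial fractions give a closed form: a_n = (6/5)·(-2)^n + (4/5)·3^n.
At n = 8: a_8 = 5556.

5556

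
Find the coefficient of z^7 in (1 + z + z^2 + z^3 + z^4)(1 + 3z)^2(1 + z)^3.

88

(1 + z + z^2 + z^3 + z^4) has coefficients 1,1,1,1,1 for degrees 0…4.
(1 + 3z)^2 has coefficients 1,6,9,0,0,0,0,0 for degrees 0…7.
Finally multiplying by (1 + z)^3, the product of all factors after the first has coefficients 1,9,30,46,33,9,0,0 for degrees 0…7.
[z^7] = 1·0 + 1·0 + 1·9 + 1·33 + 1·46 = 88.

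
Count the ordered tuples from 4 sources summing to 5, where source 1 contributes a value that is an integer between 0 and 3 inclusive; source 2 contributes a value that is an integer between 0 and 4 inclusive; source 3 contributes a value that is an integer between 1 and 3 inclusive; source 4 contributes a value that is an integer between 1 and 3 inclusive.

The generating function for the choices is (1 + q + q^2 + q^3)·(1 + q + q^2 + q^3 + q^4)·(q + q^2 + q^3)·(q + q^2 + q^3); the count is [q^5].
(1 + q + q^2 + q^3) has coefficients 1,1,1,1 for degrees 0…3.
(1 + q + q^2 + q^3 + q^4) has coefficients 1,1,1,1,1,0 for degrees 0…5.
Multiplying by (q + q^2 + q^3) gives running coefficients 0,1,2,3,3,3 for degrees 0…5.
Finally multiplying by (q + q^2 + q^3), the product of all factors after the first has coefficients 0,0,1,3,6,8 for degrees 0…5.
[q^5] = 1·8 + 1·6 + 1·3 + 1·1 = 18.

18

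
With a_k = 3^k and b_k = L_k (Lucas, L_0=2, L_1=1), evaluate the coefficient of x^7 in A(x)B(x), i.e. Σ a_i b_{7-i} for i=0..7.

6527

This is [x^7] in the product of the two ordinary generating functions.
Σ = 1·29 + 3·18 + 9·11 + 27·7 + 81·4 + 243·3 + 729·1 + 2187·2 = 6527.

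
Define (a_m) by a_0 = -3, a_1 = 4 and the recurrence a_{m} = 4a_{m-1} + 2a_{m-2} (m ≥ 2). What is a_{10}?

The ordinary generating function has denominator 1 - 4y - 2y^2.
Iterating the recurrence: a_0,…,a_{10} = -3, 4, 10, 48, 212, 944, 4200, 18688, 83152, 369984, 1646240.

1646240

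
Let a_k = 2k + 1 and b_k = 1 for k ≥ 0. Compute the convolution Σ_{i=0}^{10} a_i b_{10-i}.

121

The convolution is the t^10 coefficient of A(t)B(t).
Σ = 1·1 + 3·1 + 5·1 + 7·1 + 9·1 + 11·1 + 13·1 + 15·1 + 17·1 + 19·1 + 21·1 = 121.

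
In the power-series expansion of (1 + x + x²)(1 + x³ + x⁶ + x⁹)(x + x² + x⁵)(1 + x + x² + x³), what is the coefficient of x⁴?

(1 + x + x²) has coefficients 1,1,1 for degrees 0…2.
(1 + x³ + x⁶ + x⁹) has coefficients 1,0,0,1,0 for degrees 0…4.
Multiplying by (x + x² + x⁵) gives running coefficients 0,1,1,0,1 for degrees 0…4.
Finally multiplying by (1 + x + x² + x³), the product of all factors after the first has coefficients 0,1,2,2,3 for degrees 0…4.
[x⁴] = 1·3 + 1·2 + 1·2 = 7.

7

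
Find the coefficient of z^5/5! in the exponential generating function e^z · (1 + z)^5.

The EGF product rule gives c_5 = Σ_{k_1+k_2=5} C(5; k_1,k_2) · ∏ g_i(k_i), where e^z gives (1)^k; (1+z)^5 gives the falling factorial (5)_k.
g_1(k) for k = 0…5: 1, 1, 1, 1, 1, 1.
g_2(k) for k = 0…5: 1, 5, 20, 60, 120, 120.
c_5 = Σ_k C(5,k)·g_1(k)·g_2(5−k) = 1·1·120 + 5·1·120 + 10·1·60 + 10·1·20 + 5·1·5 + 1·1·1 = 120 + 600 + 600 + 200 + 25 + 1 = 1546.

1546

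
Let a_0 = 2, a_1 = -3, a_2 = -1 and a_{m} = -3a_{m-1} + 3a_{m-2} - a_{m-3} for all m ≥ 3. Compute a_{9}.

The ordinary generating function has denominator 1 + 3t - 3t^2 + t^3.
Iterating the recurrence: a_0,…,a_{9} = 2, -3, -1, -8, 24, -95, 365, -1404, 5402, -20783.

-20783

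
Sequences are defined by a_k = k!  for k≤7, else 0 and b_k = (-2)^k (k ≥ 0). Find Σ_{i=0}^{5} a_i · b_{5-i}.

The convolution is the t^5 coefficient of A(t)B(t).
Σ = 1·(-32) + 1·16 + 2·(-8) + 6·4 + 24·(-2) + 120·1 = 64.

64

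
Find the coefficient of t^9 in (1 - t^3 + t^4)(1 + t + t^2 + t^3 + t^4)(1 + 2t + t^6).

2

(1 - t^3 + t^4) has coefficients 1,0,0,-1,1 for degrees 0…4.
(1 + t + t^2 + t^3 + t^4) has coefficients 1,1,1,1,1,0,0,0,0,0 for degrees 0…9.
Finally multiplying by (1 + 2t + t^6), the product of all factors after the first has coefficients 1,3,3,3,3,2,1,1,1,1 for degrees 0…9.
[t^9] = 1·1 − 1·1 + 1·2 = 2.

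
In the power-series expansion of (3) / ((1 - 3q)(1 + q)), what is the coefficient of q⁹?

44286

The denominator gives the recurrence a_n = 2a_(n−1) + 3a_(n−2) for n ≥ 2; the numerator fixes a_0 = 3, a_1 = 6.
Iterating: 3, 6, 21, 60, 183, 546, 1641, 4920, 14763, 44286, so a_9 = 44286.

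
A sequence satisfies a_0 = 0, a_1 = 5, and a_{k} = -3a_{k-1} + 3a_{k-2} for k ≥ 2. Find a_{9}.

The ordinary generating function has denominator 1 + 3t - 3t^2.
Iterating the recurrence: a_0,…,a_{9} = 0, 5, -15, 60, -225, 855, -3240, 12285, -46575, 176580.

176580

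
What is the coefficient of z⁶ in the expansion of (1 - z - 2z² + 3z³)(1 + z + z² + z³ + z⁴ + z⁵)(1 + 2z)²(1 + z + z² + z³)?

(1 - z - 2z² + 3z³) has coefficients 1,-1,-2,3 for degrees 0…3.
(1 + z + z² + z³ + z⁴ + z⁵) has coefficients 1,1,1,1,1,1,0 for degrees 0…6.
Multiplying by (1 + 2z)² gives running coefficients 1,5,9,9,9,9,8 for degrees 0…6.
Finally multiplying by (1 + z + z² + z³), the product of all factors after the first has coefficients 1,6,15,24,32,36,35 for degrees 0…6.
[z⁶] = 1·35 − 1·36 − 2·32 + 3·24 = 7.

7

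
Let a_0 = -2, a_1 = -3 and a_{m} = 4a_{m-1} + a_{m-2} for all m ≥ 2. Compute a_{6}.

The ordinary generating function has denominator 1 - 4z - z^2.
Iterating the recurrence: a_0,…,a_{6} = -2, -3, -14, -59, -250, -1059, -4486.

-4486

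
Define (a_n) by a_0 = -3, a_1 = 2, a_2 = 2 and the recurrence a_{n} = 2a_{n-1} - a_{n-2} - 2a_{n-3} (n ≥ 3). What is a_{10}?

-74

The ordinary generating function has denominator 1 - 2x + x^2 + 2x^3.
Iterating the recurrence: a_0,…,a_{10} = -3, 2, 2, 8, 10, 8, -10, -48, -102, -136, -74.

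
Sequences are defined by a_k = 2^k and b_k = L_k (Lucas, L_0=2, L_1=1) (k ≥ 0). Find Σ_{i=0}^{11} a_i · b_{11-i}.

Write out a_i and b_{11-i} for i = 0,…,11 and sum the products.
Σ = 1·199 + 2·123 + 4·76 + 8·47 + 16·29 + 32·18 + 64·11 + 128·7 + 256·4 + 512·3 + 1024·1 + 2048·2 = 11445.

11445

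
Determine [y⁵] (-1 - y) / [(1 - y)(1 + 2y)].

Partial fractions give a closed form: a_n = (-2/3)·1^n + (-1/3)·(-2)^n.
At n = 5: a_5 = 10.

10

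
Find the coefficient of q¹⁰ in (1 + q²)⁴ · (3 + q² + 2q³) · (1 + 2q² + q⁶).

(1 + q²)⁴ has coefficients 1,0,4,0,6,0,4,0,1 for degrees 0…8.
(3 + q² + 2q³) has coefficients 3,0,1,2,0,0,0,0,0,0,0 for degrees 0…10.
Finally multiplying by (1 + 2q² + q⁶), the product of all factors after the first has coefficients 3,0,7,2,2,4,3,0,1,2,0 for degrees 0…10.
[q¹⁰] = 1·0 + 4·1 + 6·3 + 4·2 + 1·7 = 37.

37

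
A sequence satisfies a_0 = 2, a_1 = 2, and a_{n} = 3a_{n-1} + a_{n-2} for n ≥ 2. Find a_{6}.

938

The ordinary generating function has denominator 1 - 3y - y^2.
Iterating the recurrence: a_0,…,a_{6} = 2, 2, 8, 26, 86, 284, 938.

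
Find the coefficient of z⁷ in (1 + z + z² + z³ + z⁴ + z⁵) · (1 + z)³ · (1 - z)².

-2

(1 + z + z² + z³ + z⁴ + z⁵) has coefficients 1,1,1,1,1,1 for degrees 0…5.
(1 + z)³ has coefficients 1,3,3,1,0,0,0,0 for degrees 0…7.
Finally multiplying by (1 - z)², the product of all factors after the first has coefficients 1,1,-2,-2,1,1,0,0 for degrees 0…7.
[z⁷] = 1·0 + 1·0 + 1·1 + 1·1 + 1·(-2) + 1·(-2) = -2.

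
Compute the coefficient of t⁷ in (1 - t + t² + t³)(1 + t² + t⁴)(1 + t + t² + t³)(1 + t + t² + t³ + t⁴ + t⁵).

(1 - t + t² + t³) has coefficients 1,-1,1,1 for degrees 0…3.
(1 + t² + t⁴) has coefficients 1,0,1,0,1,0,0,0 for degrees 0…7.
Multiplying by (1 + t + t² + t³) gives running coefficients 1,1,2,2,2,2,1,1 for degrees 0…7.
Finally multiplying by (1 + t + t² + t³ + t⁴ + t⁵), the product of all factors after the first has coefficients 1,2,4,6,8,10,10,10 for degrees 0…7.
[t⁷] = 1·10 − 1·10 + 1·10 + 1·8 = 18.

18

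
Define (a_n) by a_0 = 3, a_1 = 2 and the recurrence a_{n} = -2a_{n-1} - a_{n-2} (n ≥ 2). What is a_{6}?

The ordinary generating function has denominator 1 + 2x + x^2.
Iterating the recurrence: a_0,…,a_{6} = 3, 2, -7, 12, -17, 22, -27.

-27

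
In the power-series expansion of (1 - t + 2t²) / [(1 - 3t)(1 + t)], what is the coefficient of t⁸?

4375

The denominator gives the recurrence a_n = 2a_(n−1) + 3a_(n−2) for n ≥ 3; the numerator fixes a_0 = 1, a_1 = 1, a_2 = 7.
Iterating: 1, 1, 7, 17, 55, 161, 487, 1457, 4375, so a_8 = 4375.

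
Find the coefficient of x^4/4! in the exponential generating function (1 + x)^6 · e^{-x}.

The EGF product rule gives c_4 = Σ_{k_1+k_2=4} C(4; k_1,k_2) · ∏ g_i(k_i), where (1+x)^6 gives the falling factorial (6)_k; e^{-x} gives (-1)^k.
g_1(k) for k = 0…4: 1, 6, 30, 120, 360.
g_2(k) for k = 0…4: 1, -1, 1, -1, 1.
c_4 = Σ_k C(4,k)·g_1(k)·g_2(4−k) = 1·1·1 + 4·6·(-1) + 6·30·1 + 4·120·(-1) + 1·360·1 = 1 − 24 + 180 − 480 + 360 = 37.

37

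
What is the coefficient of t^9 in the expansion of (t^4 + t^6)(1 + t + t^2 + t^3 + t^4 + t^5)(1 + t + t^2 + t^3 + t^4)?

(t^4 + t^6) has coefficients 0,0,0,0,1,0,1 for degrees 0…6.
(1 + t + t^2 + t^3 + t^4 + t^5) has coefficients 1,1,1,1,1,1,0,0,0,0 for degrees 0…9.
Finally multiplying by (1 + t + t^2 + t^3 + t^4), the product of all factors after the first has coefficients 1,2,3,4,5,5,4,3,2,1 for degrees 0…9.
[t^9] = 1·5 + 1·4 = 9.

9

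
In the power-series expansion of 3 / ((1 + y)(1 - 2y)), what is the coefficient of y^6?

Partial fractions give a closed form: a_n = (1)·(-1)^n + (2)·2^n.
At n = 6: a_6 = 129.

129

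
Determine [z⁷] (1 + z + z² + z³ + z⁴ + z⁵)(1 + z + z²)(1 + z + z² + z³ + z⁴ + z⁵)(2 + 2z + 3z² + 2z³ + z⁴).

140

(1 + z + z² + z³ + z⁴ + z⁵) has coefficients 1,1,1,1,1,1 for degrees 0…5.
(1 + z + z²) has coefficients 1,1,1,0,0,0,0,0 for degrees 0…7.
Multiplying by (1 + z + z² + z³ + z⁴ + z⁵) gives running coefficients 1,2,3,3,3,3,2,1 for degrees 0…7.
Finally multiplying by (2 + 2z + 3z² + 2z³ + z⁴), the product of all factors after the first has coefficients 2,6,13,20,26,29,28,24 for degrees 0…7.
[z⁷] = 1·24 + 1·28 + 1·29 + 1·26 + 1·20 + 1·13 = 140.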